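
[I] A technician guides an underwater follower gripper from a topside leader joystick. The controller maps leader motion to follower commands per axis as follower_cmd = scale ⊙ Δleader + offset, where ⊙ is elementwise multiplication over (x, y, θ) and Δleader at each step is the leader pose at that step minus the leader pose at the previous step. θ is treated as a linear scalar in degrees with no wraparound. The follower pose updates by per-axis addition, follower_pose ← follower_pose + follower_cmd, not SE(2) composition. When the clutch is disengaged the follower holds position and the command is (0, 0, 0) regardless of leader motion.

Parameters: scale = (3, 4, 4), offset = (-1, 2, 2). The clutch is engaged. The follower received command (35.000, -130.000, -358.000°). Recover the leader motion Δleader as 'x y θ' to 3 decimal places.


12.000 -33.000 -90.000

axis x: (35.000 − -1) / (3) = 12.000
axis y: (-130.000 − 2) / (4) = -33.000
axis θ: (-358.000 − 2) / (4) = -90.000


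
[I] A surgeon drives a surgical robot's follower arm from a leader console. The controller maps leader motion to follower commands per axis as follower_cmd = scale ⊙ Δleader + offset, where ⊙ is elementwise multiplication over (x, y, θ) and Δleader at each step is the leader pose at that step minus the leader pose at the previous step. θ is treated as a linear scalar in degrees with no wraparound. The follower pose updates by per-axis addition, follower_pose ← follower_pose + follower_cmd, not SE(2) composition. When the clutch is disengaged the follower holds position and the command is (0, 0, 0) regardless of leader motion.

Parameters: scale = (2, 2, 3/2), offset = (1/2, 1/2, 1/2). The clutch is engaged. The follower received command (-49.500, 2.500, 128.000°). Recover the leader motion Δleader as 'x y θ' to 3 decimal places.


-25.000 1.000 85.000

axis x: (-49.500 − 1/2) / (2) = -25.000
axis y: (2.500 − 1/2) / (2) = 1.000
axis θ: (128.000 − 1/2) / (3/2) = 85.000


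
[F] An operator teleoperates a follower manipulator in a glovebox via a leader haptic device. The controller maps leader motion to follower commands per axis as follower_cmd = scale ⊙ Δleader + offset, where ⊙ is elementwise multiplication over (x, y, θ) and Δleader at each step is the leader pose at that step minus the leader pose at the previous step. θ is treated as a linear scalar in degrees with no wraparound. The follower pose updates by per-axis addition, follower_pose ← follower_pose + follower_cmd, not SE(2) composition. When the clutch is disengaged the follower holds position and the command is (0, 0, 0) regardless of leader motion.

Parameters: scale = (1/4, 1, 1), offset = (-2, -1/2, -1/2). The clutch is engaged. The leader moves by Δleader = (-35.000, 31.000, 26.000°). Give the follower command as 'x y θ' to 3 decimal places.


axis x: 1/4·-35.000 + -2 = -10.750
axis y: 1·31.000 + -1/2 = 30.500
axis θ: 1·26.000 + -1/2 = 25.500

-10.750 30.500 25.500


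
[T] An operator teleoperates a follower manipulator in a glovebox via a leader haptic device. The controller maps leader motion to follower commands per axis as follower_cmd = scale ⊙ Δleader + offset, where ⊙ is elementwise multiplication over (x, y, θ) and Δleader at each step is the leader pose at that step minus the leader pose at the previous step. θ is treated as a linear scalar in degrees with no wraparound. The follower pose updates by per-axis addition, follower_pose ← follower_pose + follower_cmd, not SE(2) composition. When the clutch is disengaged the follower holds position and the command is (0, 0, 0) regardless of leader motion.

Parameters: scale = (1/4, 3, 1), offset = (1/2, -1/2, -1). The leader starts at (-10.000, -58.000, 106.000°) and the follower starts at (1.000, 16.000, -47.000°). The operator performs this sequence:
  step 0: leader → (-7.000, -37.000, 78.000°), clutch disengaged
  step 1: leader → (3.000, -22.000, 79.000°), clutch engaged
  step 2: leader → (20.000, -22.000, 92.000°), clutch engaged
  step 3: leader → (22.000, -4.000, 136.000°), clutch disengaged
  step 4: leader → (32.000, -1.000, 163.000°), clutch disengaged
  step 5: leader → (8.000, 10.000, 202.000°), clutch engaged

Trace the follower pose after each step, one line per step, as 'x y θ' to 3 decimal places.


step 0: Δleader=(3.000, 21.000, -28.000°), disengaged; cmd=(0,0,0) → follower holds at (1.000, 16.000, -47.000°)
step 1: Δleader=(10.000, 15.000, 1.000°), engaged; cmd=(3.000, 44.500, 0.000°) → follower=(4.000, 60.500, -47.000°)
step 2: Δleader=(17.000, 0.000, 13.000°), engaged; cmd=(4.750, -0.500, 12.000°) → follower=(8.750, 60.000, -35.000°)
step 3: Δleader=(2.000, 18.000, 44.000°), disengaged; cmd=(0,0,0) → follower holds at (8.750, 60.000, -35.000°)
step 4: Δleader=(10.000, 3.000, 27.000°), disengaged; cmd=(0,0,0) → follower holds at (8.750, 60.000, -35.000°)
step 5: Δleader=(-24.000, 11.000, 39.000°), engaged; cmd=(-5.500, 32.500, 38.000°) → follower=(3.250, 92.500, 3.000°)

1.000 16.000 -47.000
4.000 60.500 -47.000
8.750 60.000 -35.000
8.750 60.000 -35.000
8.750 60.000 -35.000
3.250 92.500 3.000


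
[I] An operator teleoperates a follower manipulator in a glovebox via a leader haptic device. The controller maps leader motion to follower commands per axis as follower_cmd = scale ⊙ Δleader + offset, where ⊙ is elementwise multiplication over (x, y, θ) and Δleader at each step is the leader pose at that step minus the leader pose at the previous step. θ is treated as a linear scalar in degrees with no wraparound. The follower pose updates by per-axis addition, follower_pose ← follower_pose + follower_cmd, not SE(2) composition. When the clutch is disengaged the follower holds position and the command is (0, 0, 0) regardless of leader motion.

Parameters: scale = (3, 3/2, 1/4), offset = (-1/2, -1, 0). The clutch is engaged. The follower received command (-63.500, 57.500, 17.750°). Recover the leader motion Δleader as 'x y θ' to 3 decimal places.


-21.000 39.000 71.000

axis x: (-63.500 − -1/2) / (3) = -21.000
axis y: (57.500 − -1) / (3/2) = 39.000
axis θ: (17.750 − 0) / (1/4) = 71.000


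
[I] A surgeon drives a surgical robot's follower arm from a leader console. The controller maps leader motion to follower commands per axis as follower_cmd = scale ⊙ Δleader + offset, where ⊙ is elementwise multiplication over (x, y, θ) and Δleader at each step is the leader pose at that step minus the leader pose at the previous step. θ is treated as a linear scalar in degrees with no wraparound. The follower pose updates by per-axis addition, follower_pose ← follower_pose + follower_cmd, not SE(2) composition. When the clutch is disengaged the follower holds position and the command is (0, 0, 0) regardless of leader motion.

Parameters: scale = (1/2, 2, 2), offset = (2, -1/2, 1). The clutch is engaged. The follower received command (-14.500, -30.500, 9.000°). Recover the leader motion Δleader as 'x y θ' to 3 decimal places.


axis x: (-14.500 − 2) / (1/2) = -33.000
axis y: (-30.500 − -1/2) / (2) = -15.000
axis θ: (9.000 − 1) / (2) = 4.000

-33.000 -15.000 4.000


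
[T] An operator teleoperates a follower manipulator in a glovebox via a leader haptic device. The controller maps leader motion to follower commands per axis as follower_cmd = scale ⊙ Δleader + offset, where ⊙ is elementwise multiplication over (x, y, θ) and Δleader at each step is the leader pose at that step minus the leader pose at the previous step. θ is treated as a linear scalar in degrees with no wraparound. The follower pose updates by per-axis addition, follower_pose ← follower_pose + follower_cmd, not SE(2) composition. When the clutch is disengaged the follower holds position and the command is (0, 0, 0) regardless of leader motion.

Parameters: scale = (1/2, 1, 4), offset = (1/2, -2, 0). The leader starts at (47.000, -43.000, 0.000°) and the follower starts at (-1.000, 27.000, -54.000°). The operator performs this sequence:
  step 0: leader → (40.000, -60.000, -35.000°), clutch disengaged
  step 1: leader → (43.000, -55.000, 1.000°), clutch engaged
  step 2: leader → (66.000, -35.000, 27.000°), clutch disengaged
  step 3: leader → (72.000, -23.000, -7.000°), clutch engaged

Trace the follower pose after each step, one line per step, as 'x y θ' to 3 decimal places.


step 0: Δleader=(-7.000, -17.000, -35.000°), disengaged; cmd=(0,0,0) → follower holds at (-1.000, 27.000, -54.000°)
step 1: Δleader=(3.000, 5.000, 36.000°), engaged; cmd=(2.000, 3.000, 144.000°) → follower=(1.000, 30.000, 90.000°)
step 2: Δleader=(23.000, 20.000, 26.000°), disengaged; cmd=(0,0,0) → follower holds at (1.000, 30.000, 90.000°)
step 3: Δleader=(6.000, 12.000, -34.000°), engaged; cmd=(3.500, 10.000, -136.000°) → follower=(4.500, 40.000, -46.000°)

-1.000 27.000 -54.000
1.000 30.000 90.000
1.000 30.000 90.000
4.500 40.000 -46.000


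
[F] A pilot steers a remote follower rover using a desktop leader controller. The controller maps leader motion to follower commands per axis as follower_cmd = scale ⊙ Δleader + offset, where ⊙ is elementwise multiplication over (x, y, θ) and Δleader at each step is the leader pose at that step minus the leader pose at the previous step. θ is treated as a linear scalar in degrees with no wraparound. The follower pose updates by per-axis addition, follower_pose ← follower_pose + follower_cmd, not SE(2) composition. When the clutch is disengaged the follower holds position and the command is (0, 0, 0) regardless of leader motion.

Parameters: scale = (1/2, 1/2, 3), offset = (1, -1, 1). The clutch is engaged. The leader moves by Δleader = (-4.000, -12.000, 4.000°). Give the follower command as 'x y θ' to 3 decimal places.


-1.000 -7.000 13.000

axis x: 1/2·-4.000 + 1 = -1.000
axis y: 1/2·-12.000 + -1 = -7.000
axis θ: 3·4.000 + 1 = 13.000


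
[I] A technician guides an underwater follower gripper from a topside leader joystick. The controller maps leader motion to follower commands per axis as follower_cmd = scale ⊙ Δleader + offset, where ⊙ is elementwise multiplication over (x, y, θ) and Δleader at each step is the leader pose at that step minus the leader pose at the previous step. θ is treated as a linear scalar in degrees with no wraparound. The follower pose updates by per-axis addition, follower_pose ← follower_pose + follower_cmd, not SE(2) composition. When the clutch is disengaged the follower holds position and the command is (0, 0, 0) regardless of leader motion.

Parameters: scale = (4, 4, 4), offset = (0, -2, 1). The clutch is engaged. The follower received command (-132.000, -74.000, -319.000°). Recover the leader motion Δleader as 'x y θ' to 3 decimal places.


axis x: (-132.000 − 0) / (4) = -33.000
axis y: (-74.000 − -2) / (4) = -18.000
axis θ: (-319.000 − 1) / (4) = -80.000

-33.000 -18.000 -80.000


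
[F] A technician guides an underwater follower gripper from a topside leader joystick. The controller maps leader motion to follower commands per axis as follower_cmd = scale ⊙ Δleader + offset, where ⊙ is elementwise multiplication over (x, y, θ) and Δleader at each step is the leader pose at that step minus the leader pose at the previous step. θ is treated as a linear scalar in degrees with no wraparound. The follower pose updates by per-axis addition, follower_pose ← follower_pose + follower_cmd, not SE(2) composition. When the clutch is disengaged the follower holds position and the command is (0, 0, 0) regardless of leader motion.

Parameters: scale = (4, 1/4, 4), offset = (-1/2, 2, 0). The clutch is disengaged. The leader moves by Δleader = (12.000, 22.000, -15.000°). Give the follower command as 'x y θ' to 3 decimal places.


clutch disengaged → follower holds; cmd = (0, 0, 0)

0.000 0.000 0.000


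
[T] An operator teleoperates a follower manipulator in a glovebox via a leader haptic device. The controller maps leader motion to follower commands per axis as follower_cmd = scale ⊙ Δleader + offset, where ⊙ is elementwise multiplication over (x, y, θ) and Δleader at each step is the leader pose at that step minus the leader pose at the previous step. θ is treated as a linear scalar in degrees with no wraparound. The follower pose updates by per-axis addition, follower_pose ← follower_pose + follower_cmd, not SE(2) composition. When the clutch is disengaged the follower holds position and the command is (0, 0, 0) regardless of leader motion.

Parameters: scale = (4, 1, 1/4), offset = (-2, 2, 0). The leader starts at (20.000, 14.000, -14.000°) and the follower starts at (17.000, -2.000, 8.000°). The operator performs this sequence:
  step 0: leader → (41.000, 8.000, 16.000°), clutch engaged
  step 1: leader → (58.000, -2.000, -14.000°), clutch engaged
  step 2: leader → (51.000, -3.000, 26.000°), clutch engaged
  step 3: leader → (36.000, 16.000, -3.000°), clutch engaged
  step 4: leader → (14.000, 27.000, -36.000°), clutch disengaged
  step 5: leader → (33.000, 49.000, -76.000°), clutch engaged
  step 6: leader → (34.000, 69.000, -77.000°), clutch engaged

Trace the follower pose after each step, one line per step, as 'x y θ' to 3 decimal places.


99.000 -6.000 15.500
165.000 -14.000 8.000
135.000 -13.000 18.000
73.000 8.000 10.750
73.000 8.000 10.750
147.000 32.000 0.750
149.000 54.000 0.500

step 0: Δleader=(21.000, -6.000, 30.000°), engaged; cmd=(82.000, -4.000, 7.500°) → follower=(99.000, -6.000, 15.500°)
step 1: Δleader=(17.000, -10.000, -30.000°), engaged; cmd=(66.000, -8.000, -7.500°) → follower=(165.000, -14.000, 8.000°)
step 2: Δleader=(-7.000, -1.000, 40.000°), engaged; cmd=(-30.000, 1.000, 10.000°) → follower=(135.000, -13.000, 18.000°)
step 3: Δleader=(-15.000, 19.000, -29.000°), engaged; cmd=(-62.000, 21.000, -7.250°) → follower=(73.000, 8.000, 10.750°)
step 4: Δleader=(-22.000, 11.000, -33.000°), disengaged; cmd=(0,0,0) → follower holds at (73.000, 8.000, 10.750°)
step 5: Δleader=(19.000, 22.000, -40.000°), engaged; cmd=(74.000, 24.000, -10.000°) → follower=(147.000, 32.000, 0.750°)
step 6: Δleader=(1.000, 20.000, -1.000°), engaged; cmd=(2.000, 22.000, -0.250°) → follower=(149.000, 54.000, 0.500°)


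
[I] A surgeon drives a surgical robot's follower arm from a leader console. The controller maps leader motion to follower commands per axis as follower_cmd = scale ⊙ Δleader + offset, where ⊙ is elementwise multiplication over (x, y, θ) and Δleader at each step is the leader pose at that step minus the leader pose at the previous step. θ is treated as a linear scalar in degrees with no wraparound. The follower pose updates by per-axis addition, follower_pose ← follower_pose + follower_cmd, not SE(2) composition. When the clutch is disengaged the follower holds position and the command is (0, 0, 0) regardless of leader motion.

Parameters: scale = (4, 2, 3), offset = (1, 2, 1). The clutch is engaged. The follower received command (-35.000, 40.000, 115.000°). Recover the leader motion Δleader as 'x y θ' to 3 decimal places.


axis x: (-35.000 − 1) / (4) = -9.000
axis y: (40.000 − 2) / (2) = 19.000
axis θ: (115.000 − 1) / (3) = 38.000

-9.000 19.000 38.000


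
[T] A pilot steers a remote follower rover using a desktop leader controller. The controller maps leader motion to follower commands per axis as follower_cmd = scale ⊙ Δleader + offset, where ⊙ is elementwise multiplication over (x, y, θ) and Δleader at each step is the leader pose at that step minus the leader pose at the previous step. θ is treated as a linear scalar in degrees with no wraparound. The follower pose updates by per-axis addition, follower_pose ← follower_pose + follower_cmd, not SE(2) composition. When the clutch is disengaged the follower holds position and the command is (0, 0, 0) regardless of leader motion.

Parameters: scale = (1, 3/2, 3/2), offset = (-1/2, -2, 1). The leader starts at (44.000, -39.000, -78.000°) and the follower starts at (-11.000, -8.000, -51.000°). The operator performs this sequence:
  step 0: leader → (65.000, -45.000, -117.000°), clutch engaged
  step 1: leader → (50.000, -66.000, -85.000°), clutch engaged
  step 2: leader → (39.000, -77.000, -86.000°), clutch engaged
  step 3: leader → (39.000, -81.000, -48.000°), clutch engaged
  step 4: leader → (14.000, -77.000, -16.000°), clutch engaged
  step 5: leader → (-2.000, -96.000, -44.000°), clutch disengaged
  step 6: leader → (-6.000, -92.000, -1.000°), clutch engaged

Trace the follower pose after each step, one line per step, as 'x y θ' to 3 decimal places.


step 0: Δleader=(21.000, -6.000, -39.000°), engaged; cmd=(20.500, -11.000, -57.500°) → follower=(9.500, -19.000, -108.500°)
step 1: Δleader=(-15.000, -21.000, 32.000°), engaged; cmd=(-15.500, -33.500, 49.000°) → follower=(-6.000, -52.500, -59.500°)
step 2: Δleader=(-11.000, -11.000, -1.000°), engaged; cmd=(-11.500, -18.500, -0.500°) → follower=(-17.500, -71.000, -60.000°)
step 3: Δleader=(0.000, -4.000, 38.000°), engaged; cmd=(-0.500, -8.000, 58.000°) → follower=(-18.000, -79.000, -2.000°)
step 4: Δleader=(-25.000, 4.000, 32.000°), engaged; cmd=(-25.500, 4.000, 49.000°) → follower=(-43.500, -75.000, 47.000°)
step 5: Δleader=(-16.000, -19.000, -28.000°), disengaged; cmd=(0,0,0) → follower holds at (-43.500, -75.000, 47.000°)
step 6: Δleader=(-4.000, 4.000, 43.000°), engaged; cmd=(-4.500, 4.000, 65.500°) → follower=(-48.000, -71.000, 112.500°)

9.500 -19.000 -108.500
-6.000 -52.500 -59.500
-17.500 -71.000 -60.000
-18.000 -79.000 -2.000
-43.500 -75.000 47.000
-43.500 -75.000 47.000
-48.000 -71.000 112.500


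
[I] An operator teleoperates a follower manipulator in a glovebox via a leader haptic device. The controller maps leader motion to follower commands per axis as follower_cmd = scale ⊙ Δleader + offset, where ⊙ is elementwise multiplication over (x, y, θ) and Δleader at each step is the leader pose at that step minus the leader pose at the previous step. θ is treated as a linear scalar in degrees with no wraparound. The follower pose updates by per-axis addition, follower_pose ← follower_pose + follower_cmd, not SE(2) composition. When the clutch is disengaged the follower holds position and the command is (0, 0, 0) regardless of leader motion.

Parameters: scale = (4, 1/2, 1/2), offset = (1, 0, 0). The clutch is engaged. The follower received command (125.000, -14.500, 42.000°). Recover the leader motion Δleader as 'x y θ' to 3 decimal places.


31.000 -29.000 84.000

axis x: (125.000 − 1) / (4) = 31.000
axis y: (-14.500 − 0) / (1/2) = -29.000
axis θ: (42.000 − 0) / (1/2) = 84.000


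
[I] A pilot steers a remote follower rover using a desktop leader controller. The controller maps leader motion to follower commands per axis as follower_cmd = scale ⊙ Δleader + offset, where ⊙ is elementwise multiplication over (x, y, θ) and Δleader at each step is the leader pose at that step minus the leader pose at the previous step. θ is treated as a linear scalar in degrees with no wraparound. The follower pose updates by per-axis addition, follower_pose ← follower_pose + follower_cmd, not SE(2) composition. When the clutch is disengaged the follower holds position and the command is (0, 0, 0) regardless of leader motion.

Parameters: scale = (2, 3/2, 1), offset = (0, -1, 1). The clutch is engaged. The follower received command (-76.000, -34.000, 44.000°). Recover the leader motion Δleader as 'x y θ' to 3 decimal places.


axis x: (-76.000 − 0) / (2) = -38.000
axis y: (-34.000 − -1) / (3/2) = -22.000
axis θ: (44.000 − 1) / (1) = 43.000

-38.000 -22.000 43.000


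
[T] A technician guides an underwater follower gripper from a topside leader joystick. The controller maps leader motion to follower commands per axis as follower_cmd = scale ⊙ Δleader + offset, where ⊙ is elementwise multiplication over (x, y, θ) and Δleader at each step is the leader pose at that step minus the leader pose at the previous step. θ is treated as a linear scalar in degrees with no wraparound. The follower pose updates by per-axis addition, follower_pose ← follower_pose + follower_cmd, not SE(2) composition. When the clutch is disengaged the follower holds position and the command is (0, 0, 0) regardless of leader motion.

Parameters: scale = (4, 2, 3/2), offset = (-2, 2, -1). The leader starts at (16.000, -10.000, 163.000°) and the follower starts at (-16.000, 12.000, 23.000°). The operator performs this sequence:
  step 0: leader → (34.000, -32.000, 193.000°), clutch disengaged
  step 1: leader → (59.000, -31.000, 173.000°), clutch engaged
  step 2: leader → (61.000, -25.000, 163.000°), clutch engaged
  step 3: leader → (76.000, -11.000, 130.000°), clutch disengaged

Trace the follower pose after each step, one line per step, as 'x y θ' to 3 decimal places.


-16.000 12.000 23.000
82.000 16.000 -8.000
88.000 30.000 -24.000
88.000 30.000 -24.000

step 0: Δleader=(18.000, -22.000, 30.000°), disengaged; cmd=(0,0,0) → follower holds at (-16.000, 12.000, 23.000°)
step 1: Δleader=(25.000, 1.000, -20.000°), engaged; cmd=(98.000, 4.000, -31.000°) → follower=(82.000, 16.000, -8.000°)
step 2: Δleader=(2.000, 6.000, -10.000°), engaged; cmd=(6.000, 14.000, -16.000°) → follower=(88.000, 30.000, -24.000°)
step 3: Δleader=(15.000, 14.000, -33.000°), disengaged; cmd=(0,0,0) → follower holds at (88.000, 30.000, -24.000°)


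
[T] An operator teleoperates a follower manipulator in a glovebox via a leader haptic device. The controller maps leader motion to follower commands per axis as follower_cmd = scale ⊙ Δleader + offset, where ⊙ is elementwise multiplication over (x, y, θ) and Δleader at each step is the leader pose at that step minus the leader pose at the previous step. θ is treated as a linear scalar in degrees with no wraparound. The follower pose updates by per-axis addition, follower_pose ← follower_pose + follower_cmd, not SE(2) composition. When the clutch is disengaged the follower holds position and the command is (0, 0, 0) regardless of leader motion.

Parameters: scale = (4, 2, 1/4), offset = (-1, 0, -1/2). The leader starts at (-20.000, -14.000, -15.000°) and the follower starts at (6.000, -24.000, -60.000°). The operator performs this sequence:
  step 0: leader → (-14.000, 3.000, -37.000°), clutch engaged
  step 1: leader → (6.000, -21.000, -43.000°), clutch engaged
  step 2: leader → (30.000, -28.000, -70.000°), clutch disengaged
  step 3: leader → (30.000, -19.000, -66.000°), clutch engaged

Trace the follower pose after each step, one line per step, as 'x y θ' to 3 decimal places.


step 0: Δleader=(6.000, 17.000, -22.000°), engaged; cmd=(23.000, 34.000, -6.000°) → follower=(29.000, 10.000, -66.000°)
step 1: Δleader=(20.000, -24.000, -6.000°), engaged; cmd=(79.000, -48.000, -2.000°) → follower=(108.000, -38.000, -68.000°)
step 2: Δleader=(24.000, -7.000, -27.000°), disengaged; cmd=(0,0,0) → follower holds at (108.000, -38.000, -68.000°)
step 3: Δleader=(0.000, 9.000, 4.000°), engaged; cmd=(-1.000, 18.000, 0.500°) → follower=(107.000, -20.000, -67.500°)

29.000 10.000 -66.000
108.000 -38.000 -68.000
108.000 -38.000 -68.000
107.000 -20.000 -67.500


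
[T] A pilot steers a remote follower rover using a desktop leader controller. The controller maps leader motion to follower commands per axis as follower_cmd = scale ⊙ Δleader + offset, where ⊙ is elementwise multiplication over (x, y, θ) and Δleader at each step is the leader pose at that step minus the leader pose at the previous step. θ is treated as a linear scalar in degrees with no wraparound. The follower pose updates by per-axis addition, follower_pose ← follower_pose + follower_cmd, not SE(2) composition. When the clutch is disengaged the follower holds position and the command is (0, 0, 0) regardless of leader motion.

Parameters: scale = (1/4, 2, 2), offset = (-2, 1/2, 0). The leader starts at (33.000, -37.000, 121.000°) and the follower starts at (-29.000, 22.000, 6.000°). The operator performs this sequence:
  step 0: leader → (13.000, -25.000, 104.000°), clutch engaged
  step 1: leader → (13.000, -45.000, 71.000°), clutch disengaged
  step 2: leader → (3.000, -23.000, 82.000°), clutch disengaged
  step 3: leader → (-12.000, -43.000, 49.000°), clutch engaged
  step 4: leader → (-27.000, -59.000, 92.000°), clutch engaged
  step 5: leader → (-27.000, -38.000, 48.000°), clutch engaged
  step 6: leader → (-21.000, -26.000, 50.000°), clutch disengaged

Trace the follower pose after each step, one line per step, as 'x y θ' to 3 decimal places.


-36.000 46.500 -28.000
-36.000 46.500 -28.000
-36.000 46.500 -28.000
-41.750 7.000 -94.000
-47.500 -24.500 -8.000
-49.500 18.000 -96.000
-49.500 18.000 -96.000

step 0: Δleader=(-20.000, 12.000, -17.000°), engaged; cmd=(-7.000, 24.500, -34.000°) → follower=(-36.000, 46.500, -28.000°)
step 1: Δleader=(0.000, -20.000, -33.000°), disengaged; cmd=(0,0,0) → follower holds at (-36.000, 46.500, -28.000°)
step 2: Δleader=(-10.000, 22.000, 11.000°), disengaged; cmd=(0,0,0) → follower holds at (-36.000, 46.500, -28.000°)
step 3: Δleader=(-15.000, -20.000, -33.000°), engaged; cmd=(-5.750, -39.500, -66.000°) → follower=(-41.750, 7.000, -94.000°)
step 4: Δleader=(-15.000, -16.000, 43.000°), engaged; cmd=(-5.750, -31.500, 86.000°) → follower=(-47.500, -24.500, -8.000°)
step 5: Δleader=(0.000, 21.000, -44.000°), engaged; cmd=(-2.000, 42.500, -88.000°) → follower=(-49.500, 18.000, -96.000°)
step 6: Δleader=(6.000, 12.000, 2.000°), disengaged; cmd=(0,0,0) → follower holds at (-49.500, 18.000, -96.000°)


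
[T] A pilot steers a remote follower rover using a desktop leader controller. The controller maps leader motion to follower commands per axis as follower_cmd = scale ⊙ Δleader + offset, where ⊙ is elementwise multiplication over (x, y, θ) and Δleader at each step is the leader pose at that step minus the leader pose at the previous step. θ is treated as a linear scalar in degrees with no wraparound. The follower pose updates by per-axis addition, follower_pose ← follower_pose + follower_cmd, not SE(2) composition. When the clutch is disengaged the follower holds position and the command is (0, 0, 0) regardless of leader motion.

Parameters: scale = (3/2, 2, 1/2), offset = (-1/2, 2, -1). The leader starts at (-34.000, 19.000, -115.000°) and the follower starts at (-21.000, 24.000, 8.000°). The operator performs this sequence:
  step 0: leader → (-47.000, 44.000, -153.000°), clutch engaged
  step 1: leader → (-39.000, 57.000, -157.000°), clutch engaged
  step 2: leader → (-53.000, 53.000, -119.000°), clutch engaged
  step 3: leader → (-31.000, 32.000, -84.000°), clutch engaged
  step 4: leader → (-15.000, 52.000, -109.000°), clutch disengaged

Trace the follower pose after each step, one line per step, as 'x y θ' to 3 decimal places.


-41.000 76.000 -12.000
-29.500 104.000 -15.000
-51.000 98.000 3.000
-18.500 58.000 19.500
-18.500 58.000 19.500

step 0: Δleader=(-13.000, 25.000, -38.000°), engaged; cmd=(-20.000, 52.000, -20.000°) → follower=(-41.000, 76.000, -12.000°)
step 1: Δleader=(8.000, 13.000, -4.000°), engaged; cmd=(11.500, 28.000, -3.000°) → follower=(-29.500, 104.000, -15.000°)
step 2: Δleader=(-14.000, -4.000, 38.000°), engaged; cmd=(-21.500, -6.000, 18.000°) → follower=(-51.000, 98.000, 3.000°)
step 3: Δleader=(22.000, -21.000, 35.000°), engaged; cmd=(32.500, -40.000, 16.500°) → follower=(-18.500, 58.000, 19.500°)
step 4: Δleader=(16.000, 20.000, -25.000°), disengaged; cmd=(0,0,0) → follower holds at (-18.500, 58.000, 19.500°)


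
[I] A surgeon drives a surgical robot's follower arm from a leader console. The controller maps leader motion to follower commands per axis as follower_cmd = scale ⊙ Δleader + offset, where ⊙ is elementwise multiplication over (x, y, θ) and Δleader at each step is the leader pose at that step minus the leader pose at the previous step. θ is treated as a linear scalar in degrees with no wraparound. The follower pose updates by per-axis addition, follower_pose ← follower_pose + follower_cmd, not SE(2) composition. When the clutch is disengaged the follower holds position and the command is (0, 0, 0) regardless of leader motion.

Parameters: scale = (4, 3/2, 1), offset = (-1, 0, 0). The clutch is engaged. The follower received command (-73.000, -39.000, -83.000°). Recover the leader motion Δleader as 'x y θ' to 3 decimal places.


-18.000 -26.000 -83.000

axis x: (-73.000 − -1) / (4) = -18.000
axis y: (-39.000 − 0) / (3/2) = -26.000
axis θ: (-83.000 − 0) / (1) = -83.000


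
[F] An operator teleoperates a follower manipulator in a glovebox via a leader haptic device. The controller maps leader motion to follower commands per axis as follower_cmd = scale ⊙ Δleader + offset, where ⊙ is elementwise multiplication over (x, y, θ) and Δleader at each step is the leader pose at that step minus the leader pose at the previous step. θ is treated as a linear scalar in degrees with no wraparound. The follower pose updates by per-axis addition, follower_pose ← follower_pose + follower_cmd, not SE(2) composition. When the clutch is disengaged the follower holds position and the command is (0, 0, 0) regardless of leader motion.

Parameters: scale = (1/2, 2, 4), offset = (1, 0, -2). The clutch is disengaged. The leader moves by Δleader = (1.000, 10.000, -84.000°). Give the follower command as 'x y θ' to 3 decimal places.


0.000 0.000 0.000

clutch disengaged → follower holds; cmd = (0, 0, 0)


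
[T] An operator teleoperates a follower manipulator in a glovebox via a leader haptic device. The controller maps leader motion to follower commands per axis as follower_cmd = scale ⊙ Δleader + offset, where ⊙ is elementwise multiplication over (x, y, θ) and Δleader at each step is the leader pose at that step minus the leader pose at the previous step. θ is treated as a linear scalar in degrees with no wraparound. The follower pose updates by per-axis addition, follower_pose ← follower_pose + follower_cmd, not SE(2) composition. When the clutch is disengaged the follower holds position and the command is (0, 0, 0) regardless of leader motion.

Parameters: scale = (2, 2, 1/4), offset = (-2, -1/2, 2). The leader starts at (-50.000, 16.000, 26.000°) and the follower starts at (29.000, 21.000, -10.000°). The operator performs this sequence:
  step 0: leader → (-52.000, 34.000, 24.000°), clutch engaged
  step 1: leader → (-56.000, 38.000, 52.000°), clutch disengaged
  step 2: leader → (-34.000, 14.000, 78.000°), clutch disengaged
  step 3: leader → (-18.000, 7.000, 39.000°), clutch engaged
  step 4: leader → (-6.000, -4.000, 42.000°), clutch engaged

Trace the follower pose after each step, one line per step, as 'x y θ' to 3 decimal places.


23.000 56.500 -8.500
23.000 56.500 -8.500
23.000 56.500 -8.500
53.000 42.000 -16.250
75.000 19.500 -13.500

step 0: Δleader=(-2.000, 18.000, -2.000°), engaged; cmd=(-6.000, 35.500, 1.500°) → follower=(23.000, 56.500, -8.500°)
step 1: Δleader=(-4.000, 4.000, 28.000°), disengaged; cmd=(0,0,0) → follower holds at (23.000, 56.500, -8.500°)
step 2: Δleader=(22.000, -24.000, 26.000°), disengaged; cmd=(0,0,0) → follower holds at (23.000, 56.500, -8.500°)
step 3: Δleader=(16.000, -7.000, -39.000°), engaged; cmd=(30.000, -14.500, -7.750°) → follower=(53.000, 42.000, -16.250°)
step 4: Δleader=(12.000, -11.000, 3.000°), engaged; cmd=(22.000, -22.500, 2.750°) → follower=(75.000, 19.500, -13.500°)


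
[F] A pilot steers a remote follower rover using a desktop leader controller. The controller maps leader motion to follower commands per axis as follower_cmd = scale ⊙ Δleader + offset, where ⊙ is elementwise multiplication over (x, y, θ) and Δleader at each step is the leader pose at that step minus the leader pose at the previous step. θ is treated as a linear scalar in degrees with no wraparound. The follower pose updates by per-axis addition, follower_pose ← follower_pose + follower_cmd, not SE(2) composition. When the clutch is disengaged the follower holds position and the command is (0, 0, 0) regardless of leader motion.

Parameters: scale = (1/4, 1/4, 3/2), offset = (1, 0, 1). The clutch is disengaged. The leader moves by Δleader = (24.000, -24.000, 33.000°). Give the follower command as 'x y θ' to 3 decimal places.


0.000 0.000 0.000

clutch disengaged → follower holds; cmd = (0, 0, 0)


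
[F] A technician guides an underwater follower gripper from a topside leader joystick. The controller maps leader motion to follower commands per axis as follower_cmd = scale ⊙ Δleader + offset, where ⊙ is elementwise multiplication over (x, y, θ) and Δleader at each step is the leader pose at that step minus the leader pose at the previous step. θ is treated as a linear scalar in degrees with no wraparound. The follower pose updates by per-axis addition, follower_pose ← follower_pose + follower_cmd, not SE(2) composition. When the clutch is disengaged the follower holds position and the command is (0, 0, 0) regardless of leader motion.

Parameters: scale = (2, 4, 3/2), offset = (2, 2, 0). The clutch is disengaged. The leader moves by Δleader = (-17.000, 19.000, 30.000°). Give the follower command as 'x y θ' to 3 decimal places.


clutch disengaged → follower holds; cmd = (0, 0, 0)

0.000 0.000 0.000


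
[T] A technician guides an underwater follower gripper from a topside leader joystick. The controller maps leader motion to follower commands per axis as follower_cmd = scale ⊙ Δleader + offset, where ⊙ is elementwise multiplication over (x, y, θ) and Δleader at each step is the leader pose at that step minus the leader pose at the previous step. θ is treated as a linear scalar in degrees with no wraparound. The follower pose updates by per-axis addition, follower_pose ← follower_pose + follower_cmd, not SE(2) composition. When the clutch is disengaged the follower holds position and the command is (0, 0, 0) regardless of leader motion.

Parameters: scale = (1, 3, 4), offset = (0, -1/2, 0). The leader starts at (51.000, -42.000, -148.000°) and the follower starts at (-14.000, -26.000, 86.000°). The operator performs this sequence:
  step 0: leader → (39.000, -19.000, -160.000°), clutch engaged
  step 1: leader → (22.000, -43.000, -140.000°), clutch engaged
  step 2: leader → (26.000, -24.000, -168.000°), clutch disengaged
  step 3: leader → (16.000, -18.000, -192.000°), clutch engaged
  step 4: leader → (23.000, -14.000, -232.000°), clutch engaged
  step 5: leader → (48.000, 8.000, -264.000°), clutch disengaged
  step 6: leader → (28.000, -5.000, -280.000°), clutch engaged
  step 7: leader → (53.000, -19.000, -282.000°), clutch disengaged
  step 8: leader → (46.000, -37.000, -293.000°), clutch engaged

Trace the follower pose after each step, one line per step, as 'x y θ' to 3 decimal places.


step 0: Δleader=(-12.000, 23.000, -12.000°), engaged; cmd=(-12.000, 68.500, -48.000°) → follower=(-26.000, 42.500, 38.000°)
step 1: Δleader=(-17.000, -24.000, 20.000°), engaged; cmd=(-17.000, -72.500, 80.000°) → follower=(-43.000, -30.000, 118.000°)
step 2: Δleader=(4.000, 19.000, -28.000°), disengaged; cmd=(0,0,0) → follower holds at (-43.000, -30.000, 118.000°)
step 3: Δleader=(-10.000, 6.000, -24.000°), engaged; cmd=(-10.000, 17.500, -96.000°) → follower=(-53.000, -12.500, 22.000°)
step 4: Δleader=(7.000, 4.000, -40.000°), engaged; cmd=(7.000, 11.500, -160.000°) → follower=(-46.000, -1.000, -138.000°)
step 5: Δleader=(25.000, 22.000, -32.000°), disengaged; cmd=(0,0,0) → follower holds at (-46.000, -1.000, -138.000°)
step 6: Δleader=(-20.000, -13.000, -16.000°), engaged; cmd=(-20.000, -39.500, -64.000°) → follower=(-66.000, -40.500, -202.000°)
step 7: Δleader=(25.000, -14.000, -2.000°), disengaged; cmd=(0,0,0) → follower holds at (-66.000, -40.500, -202.000°)
step 8: Δleader=(-7.000, -18.000, -11.000°), engaged; cmd=(-7.000, -54.500, -44.000°) → follower=(-73.000, -95.000, -246.000°)

-26.000 42.500 38.000
-43.000 -30.000 118.000
-43.000 -30.000 118.000
-53.000 -12.500 22.000
-46.000 -1.000 -138.000
-46.000 -1.000 -138.000
-66.000 -40.500 -202.000
-66.000 -40.500 -202.000
-73.000 -95.000 -246.000


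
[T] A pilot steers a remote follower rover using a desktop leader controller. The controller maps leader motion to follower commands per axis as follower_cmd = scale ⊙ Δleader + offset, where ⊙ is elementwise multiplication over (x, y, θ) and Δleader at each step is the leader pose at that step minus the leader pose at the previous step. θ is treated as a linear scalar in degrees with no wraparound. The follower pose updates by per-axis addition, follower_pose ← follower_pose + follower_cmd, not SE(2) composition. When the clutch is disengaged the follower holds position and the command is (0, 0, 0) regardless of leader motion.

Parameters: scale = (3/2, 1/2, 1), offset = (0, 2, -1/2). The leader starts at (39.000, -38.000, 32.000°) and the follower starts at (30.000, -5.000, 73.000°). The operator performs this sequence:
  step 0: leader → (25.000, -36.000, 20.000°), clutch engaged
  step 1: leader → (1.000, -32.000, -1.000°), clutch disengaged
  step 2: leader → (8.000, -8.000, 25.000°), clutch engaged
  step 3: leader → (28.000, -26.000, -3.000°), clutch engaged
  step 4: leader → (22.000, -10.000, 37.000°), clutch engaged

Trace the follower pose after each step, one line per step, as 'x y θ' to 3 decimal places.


step 0: Δleader=(-14.000, 2.000, -12.000°), engaged; cmd=(-21.000, 3.000, -12.500°) → follower=(9.000, -2.000, 60.500°)
step 1: Δleader=(-24.000, 4.000, -21.000°), disengaged; cmd=(0,0,0) → follower holds at (9.000, -2.000, 60.500°)
step 2: Δleader=(7.000, 24.000, 26.000°), engaged; cmd=(10.500, 14.000, 25.500°) → follower=(19.500, 12.000, 86.000°)
step 3: Δleader=(20.000, -18.000, -28.000°), engaged; cmd=(30.000, -7.000, -28.500°) → follower=(49.500, 5.000, 57.500°)
step 4: Δleader=(-6.000, 16.000, 40.000°), engaged; cmd=(-9.000, 10.000, 39.500°) → follower=(40.500, 15.000, 97.000°)

9.000 -2.000 60.500
9.000 -2.000 60.500
19.500 12.000 86.000
49.500 5.000 57.500
40.500 15.000 97.000


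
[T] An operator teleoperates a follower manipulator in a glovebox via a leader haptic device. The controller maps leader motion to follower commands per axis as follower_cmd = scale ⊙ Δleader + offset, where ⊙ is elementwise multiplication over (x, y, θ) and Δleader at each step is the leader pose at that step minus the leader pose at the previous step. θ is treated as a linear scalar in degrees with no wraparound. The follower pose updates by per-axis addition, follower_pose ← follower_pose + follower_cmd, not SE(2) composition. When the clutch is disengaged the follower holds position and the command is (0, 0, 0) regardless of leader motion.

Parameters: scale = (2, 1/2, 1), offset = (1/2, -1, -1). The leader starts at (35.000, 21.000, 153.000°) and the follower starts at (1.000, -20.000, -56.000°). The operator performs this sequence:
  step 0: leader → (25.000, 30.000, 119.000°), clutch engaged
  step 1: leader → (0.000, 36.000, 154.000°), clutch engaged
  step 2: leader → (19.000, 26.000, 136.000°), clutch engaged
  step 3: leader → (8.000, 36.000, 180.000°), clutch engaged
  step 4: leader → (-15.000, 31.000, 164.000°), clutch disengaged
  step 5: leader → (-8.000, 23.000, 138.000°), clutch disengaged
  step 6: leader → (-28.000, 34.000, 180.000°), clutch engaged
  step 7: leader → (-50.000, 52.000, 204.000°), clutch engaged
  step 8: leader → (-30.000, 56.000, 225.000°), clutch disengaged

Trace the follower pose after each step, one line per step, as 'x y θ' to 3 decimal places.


-18.500 -16.500 -91.000
-68.000 -14.500 -57.000
-29.500 -20.500 -76.000
-51.000 -16.500 -33.000
-51.000 -16.500 -33.000
-51.000 -16.500 -33.000
-90.500 -12.000 8.000
-134.000 -4.000 31.000
-134.000 -4.000 31.000

step 0: Δleader=(-10.000, 9.000, -34.000°), engaged; cmd=(-19.500, 3.500, -35.000°) → follower=(-18.500, -16.500, -91.000°)
step 1: Δleader=(-25.000, 6.000, 35.000°), engaged; cmd=(-49.500, 2.000, 34.000°) → follower=(-68.000, -14.500, -57.000°)
step 2: Δleader=(19.000, -10.000, -18.000°), engaged; cmd=(38.500, -6.000, -19.000°) → follower=(-29.500, -20.500, -76.000°)
step 3: Δleader=(-11.000, 10.000, 44.000°), engaged; cmd=(-21.500, 4.000, 43.000°) → follower=(-51.000, -16.500, -33.000°)
step 4: Δleader=(-23.000, -5.000, -16.000°), disengaged; cmd=(0,0,0) → follower holds at (-51.000, -16.500, -33.000°)
step 5: Δleader=(7.000, -8.000, -26.000°), disengaged; cmd=(0,0,0) → follower holds at (-51.000, -16.500, -33.000°)
step 6: Δleader=(-20.000, 11.000, 42.000°), engaged; cmd=(-39.500, 4.500, 41.000°) → follower=(-90.500, -12.000, 8.000°)
step 7: Δleader=(-22.000, 18.000, 24.000°), engaged; cmd=(-43.500, 8.000, 23.000°) → follower=(-134.000, -4.000, 31.000°)
step 8: Δleader=(20.000, 4.000, 21.000°), disengaged; cmd=(0,0,0) → follower holds at (-134.000, -4.000, 31.000°)
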